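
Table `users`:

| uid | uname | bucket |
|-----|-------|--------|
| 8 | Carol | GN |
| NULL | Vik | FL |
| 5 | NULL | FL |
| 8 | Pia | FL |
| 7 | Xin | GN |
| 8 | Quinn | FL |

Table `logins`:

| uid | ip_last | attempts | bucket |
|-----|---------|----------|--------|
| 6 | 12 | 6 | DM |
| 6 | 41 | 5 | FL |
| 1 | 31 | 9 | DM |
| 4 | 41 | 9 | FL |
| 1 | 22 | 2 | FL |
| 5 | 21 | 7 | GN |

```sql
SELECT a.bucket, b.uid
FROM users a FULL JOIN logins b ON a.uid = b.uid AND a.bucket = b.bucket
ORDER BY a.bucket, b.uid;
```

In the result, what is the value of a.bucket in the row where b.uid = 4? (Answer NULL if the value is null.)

FULL OUTER JOIN keeps every row from both sides; unmatched rows get NULL for the other side's columns.
Matching on a.uid = b.uid AND a.bucket = b.bucket. A NULL in a compared column never satisfies the condition.
Matched pairs: 0; unmatched a rows kept: 6; unmatched b rows kept: 6.

NULL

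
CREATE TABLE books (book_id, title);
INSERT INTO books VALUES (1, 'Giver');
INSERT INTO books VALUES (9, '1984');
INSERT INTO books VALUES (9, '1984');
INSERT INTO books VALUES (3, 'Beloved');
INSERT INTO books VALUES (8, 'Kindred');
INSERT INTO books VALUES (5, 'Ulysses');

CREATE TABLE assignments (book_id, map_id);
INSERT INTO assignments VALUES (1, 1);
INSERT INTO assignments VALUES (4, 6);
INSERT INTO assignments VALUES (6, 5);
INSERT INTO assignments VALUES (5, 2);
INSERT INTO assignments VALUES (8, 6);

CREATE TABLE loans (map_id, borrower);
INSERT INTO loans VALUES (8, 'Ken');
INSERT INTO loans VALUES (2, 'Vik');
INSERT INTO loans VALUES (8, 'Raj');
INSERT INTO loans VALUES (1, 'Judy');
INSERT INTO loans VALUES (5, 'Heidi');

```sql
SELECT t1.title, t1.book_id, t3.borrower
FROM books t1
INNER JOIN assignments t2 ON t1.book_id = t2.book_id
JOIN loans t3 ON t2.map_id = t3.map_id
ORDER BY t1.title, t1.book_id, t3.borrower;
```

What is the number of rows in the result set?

Step 1 — t1 INNER JOIN t2 on book_id → 3 row(s).
Then INNER JOIN `loans t3` on map_id: keep only rows whose t2.map_id appears in t3.
Result: 2 row(s).

2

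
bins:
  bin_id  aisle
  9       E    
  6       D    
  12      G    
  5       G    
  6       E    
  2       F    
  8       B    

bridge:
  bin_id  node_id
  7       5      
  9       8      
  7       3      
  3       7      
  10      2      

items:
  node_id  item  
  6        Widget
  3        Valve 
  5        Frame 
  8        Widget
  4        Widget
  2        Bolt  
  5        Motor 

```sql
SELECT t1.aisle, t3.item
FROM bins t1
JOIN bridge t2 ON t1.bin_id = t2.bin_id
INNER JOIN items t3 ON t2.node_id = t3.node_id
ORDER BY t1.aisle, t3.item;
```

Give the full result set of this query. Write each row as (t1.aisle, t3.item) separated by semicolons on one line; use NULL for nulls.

Step 1 — t1 INNER JOIN t2 on bin_id → 1 row(s).
Then INNER JOIN `items t3` on node_id: keep only rows whose t2.node_id appears in t3.

(E, Widget)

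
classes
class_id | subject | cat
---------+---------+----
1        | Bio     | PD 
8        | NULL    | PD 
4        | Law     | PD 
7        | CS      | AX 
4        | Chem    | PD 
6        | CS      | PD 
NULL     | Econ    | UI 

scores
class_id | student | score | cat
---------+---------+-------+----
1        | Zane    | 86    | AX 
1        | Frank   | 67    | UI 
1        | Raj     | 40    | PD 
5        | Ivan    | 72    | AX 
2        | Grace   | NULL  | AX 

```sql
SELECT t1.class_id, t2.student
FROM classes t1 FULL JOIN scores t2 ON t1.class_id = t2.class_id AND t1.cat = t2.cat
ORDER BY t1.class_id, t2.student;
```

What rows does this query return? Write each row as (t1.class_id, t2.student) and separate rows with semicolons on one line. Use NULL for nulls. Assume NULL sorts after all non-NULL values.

(1, Raj); (4, NULL); (4, NULL); (6, NULL); (7, NULL); (8, NULL); (NULL, Frank); (NULL, Grace); (NULL, Ivan); (NULL, Zane); (NULL, NULL)

FULL OUTER JOIN keeps every row from both sides; unmatched rows get NULL for the other side's columns.
Matching on t1.class_id = t2.class_id AND t1.cat = t2.cat. A NULL in a compared column never satisfies the condition.
- t1 row (class_id=1, cat=PD): matches 1 t2 row(s) → 1 output row(s).
- t1 row (class_id=8, cat=PD): no match → kept, t2 columns NULL.
- t1 row (class_id=4, cat=PD): no match → kept, t2 columns NULL.
- t1 row (class_id=7, cat=AX): no match → kept, t2 columns NULL.
- t1 row (class_id=4, cat=PD): no match → kept, t2 columns NULL.
- t1 row (class_id=6, cat=PD): no match → kept, t2 columns NULL.
- t1 row (class_id=NULL, cat=UI): no match → kept, t2 columns NULL.
- plus 4 unmatched t2 row(s), each kept with NULL t1 columns.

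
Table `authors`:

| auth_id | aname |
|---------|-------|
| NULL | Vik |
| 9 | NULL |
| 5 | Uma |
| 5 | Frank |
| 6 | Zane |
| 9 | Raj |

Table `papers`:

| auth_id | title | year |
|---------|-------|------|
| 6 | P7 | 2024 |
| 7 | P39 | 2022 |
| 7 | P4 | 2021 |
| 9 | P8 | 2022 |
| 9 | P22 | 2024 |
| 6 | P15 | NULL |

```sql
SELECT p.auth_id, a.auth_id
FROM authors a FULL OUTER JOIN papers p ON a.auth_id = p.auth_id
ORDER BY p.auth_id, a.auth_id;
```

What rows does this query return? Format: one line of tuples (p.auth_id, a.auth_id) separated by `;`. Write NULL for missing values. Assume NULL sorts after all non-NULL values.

FULL OUTER JOIN keeps every row from both sides; unmatched rows get NULL for the other side's columns.
Matching on a.auth_id = p.auth_id. A NULL in a compared column never satisfies the condition.
- a (auth_id=NULL) has no partner → padded with NULL.
- a (auth_id=9) pairs with 2 row(s) of p.
- a (auth_id=5) has no partner → padded with NULL.
- a (auth_id=5) has no partner → padded with NULL.
- a (auth_id=6) pairs with 2 row(s) of p.
- a (auth_id=9) pairs with 2 row(s) of p.
- 2 p row(s) had no a match → kept, a columns NULL.

(6, 6); (6, 6); (7, NULL); (7, NULL); (9, 9); (9, 9); (9, 9); (9, 9); (NULL, 5); (NULL, 5); (NULL, NULL)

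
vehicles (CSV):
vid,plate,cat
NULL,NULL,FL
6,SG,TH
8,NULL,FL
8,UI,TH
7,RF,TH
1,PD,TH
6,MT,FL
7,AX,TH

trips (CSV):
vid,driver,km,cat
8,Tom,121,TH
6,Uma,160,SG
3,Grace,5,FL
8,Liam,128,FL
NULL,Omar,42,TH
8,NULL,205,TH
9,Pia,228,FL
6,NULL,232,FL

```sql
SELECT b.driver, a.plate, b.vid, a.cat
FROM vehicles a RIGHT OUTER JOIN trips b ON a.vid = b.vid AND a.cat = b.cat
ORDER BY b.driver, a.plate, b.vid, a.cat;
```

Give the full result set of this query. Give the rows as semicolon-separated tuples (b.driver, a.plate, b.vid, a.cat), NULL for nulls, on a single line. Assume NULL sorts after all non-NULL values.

(Grace, NULL, 3, NULL); (Liam, NULL, 8, FL); (Omar, NULL, NULL, NULL); (Pia, NULL, 9, NULL); (Tom, UI, 8, TH); (Uma, NULL, 6, NULL); (NULL, MT, 6, FL); (NULL, UI, 8, TH)

RIGHT JOIN keeps every row from `trips`; unmatched rows get NULL for `vehicles`'s columns.
Matching on a.vid = b.vid AND a.cat = b.cat. A NULL in a compared column never satisfies the condition.
Matched pairs: 4; unmatched b rows kept: 4.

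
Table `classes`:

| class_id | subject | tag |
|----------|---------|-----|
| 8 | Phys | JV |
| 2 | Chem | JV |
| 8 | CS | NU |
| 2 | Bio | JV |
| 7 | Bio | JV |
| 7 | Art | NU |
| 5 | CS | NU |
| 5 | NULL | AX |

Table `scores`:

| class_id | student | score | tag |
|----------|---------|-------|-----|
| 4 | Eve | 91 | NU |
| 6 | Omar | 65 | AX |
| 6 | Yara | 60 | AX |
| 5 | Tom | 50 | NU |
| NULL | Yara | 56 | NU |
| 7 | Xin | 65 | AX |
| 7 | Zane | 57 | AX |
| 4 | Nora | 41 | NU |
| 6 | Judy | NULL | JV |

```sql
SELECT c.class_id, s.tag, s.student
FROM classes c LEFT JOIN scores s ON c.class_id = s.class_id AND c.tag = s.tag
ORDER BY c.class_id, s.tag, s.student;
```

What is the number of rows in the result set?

LEFT JOIN keeps every row from `classes`; unmatched rows get NULL for `scores`'s columns.
Matching on c.class_id = s.class_id AND c.tag = s.tag. A NULL in a compared column never satisfies the condition.
- c (class_id=8, tag=JV) has no partner → padded with NULL.
- c (class_id=2, tag=JV) has no partner → padded with NULL.
- c (class_id=8, tag=NU) has no partner → padded with NULL.
- c (class_id=2, tag=JV) has no partner → padded with NULL.
- c (class_id=7, tag=JV) has no partner → padded with NULL.
- c (class_id=7, tag=NU) has no partner → padded with NULL.
- c (class_id=5, tag=NU) pairs with 1 row(s) of s.
- c (class_id=5, tag=AX) has no partner → padded with NULL.
Total: 1 matched + 7 padded = 8 rows.

8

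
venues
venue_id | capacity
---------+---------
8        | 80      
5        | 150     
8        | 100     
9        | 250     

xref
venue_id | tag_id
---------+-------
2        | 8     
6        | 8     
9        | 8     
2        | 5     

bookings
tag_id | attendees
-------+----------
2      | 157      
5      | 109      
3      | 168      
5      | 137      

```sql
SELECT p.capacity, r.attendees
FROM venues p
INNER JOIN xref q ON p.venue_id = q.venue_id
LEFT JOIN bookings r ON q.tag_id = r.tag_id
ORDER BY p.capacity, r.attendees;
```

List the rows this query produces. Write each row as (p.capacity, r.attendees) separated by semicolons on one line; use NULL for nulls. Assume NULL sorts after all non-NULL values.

Joins associate left-to-right: venues INNER JOIN xref on venue_id gives 1 intermediate row(s).
Then LEFT JOIN `bookings r` on tag_id: each of those 1 rows is kept; rows whose q.tag_id has no match in r get NULL for r's columns.

(250, NULL)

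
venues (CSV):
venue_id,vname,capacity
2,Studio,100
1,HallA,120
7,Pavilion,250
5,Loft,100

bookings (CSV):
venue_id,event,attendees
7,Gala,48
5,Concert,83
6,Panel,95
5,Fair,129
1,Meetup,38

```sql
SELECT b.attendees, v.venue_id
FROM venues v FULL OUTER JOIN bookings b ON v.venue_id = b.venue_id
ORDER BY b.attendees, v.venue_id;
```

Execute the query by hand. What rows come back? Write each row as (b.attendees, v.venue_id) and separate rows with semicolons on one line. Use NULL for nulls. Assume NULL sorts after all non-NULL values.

(38, 1); (48, 7); (83, 5); (95, NULL); (129, 5); (NULL, 2)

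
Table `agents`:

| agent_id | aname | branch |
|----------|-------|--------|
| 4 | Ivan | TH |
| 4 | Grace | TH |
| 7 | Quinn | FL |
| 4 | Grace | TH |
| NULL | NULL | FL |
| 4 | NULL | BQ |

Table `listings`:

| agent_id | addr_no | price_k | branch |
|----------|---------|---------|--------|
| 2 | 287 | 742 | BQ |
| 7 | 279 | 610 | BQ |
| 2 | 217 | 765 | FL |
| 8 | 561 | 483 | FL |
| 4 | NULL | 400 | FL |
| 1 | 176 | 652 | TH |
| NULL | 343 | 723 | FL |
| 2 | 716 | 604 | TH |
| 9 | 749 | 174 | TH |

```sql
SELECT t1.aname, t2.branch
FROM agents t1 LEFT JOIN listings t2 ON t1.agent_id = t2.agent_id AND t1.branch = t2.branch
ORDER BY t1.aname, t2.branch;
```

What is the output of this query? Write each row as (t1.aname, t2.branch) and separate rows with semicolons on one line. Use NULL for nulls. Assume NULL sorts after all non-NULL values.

(Grace, NULL); (Grace, NULL); (Ivan, NULL); (Quinn, NULL); (NULL, NULL); (NULL, NULL)

LEFT JOIN keeps every row from `agents`; unmatched rows get NULL for `listings`'s columns.
Matching on t1.agent_id = t2.agent_id AND t1.branch = t2.branch. A NULL in a compared column never satisfies the condition.
- t1[0] agent_id=4, branch=TH → no match; kept with NULLs on the t2 side.
- t1[1] agent_id=4, branch=TH → no match; kept with NULLs on the t2 side.
- t1[2] agent_id=7, branch=FL → no match; kept with NULLs on the t2 side.
- t1[3] agent_id=4, branch=TH → no match; kept with NULLs on the t2 side.
- t1[4] agent_id=NULL, branch=FL → no match; kept with NULLs on the t2 side.
- t1[5] agent_id=4, branch=BQ → no match; kept with NULLs on the t2 side.
After projecting and ordering:
t1.aname | t2.branch
Grace | NULL
Grace | NULL
Ivan | NULL
Quinn | NULL
NULL | NULL
NULL | NULL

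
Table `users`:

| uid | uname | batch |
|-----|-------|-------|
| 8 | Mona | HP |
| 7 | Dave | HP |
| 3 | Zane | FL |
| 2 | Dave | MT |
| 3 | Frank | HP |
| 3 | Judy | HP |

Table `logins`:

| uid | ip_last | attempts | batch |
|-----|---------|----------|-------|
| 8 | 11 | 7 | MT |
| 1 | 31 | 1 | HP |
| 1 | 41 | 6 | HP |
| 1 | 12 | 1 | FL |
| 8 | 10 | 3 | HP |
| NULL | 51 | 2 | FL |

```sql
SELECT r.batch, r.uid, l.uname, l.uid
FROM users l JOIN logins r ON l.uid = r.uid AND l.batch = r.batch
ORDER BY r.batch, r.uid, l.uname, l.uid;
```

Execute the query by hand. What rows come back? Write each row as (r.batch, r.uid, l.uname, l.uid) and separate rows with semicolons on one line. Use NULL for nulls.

INNER JOIN keeps only pairs where the ON condition holds.
Matching on l.uid = r.uid AND l.batch = r.batch. A NULL in a compared column never satisfies the condition.
Matched pairs: 1.

(HP, 8, Mona, 8)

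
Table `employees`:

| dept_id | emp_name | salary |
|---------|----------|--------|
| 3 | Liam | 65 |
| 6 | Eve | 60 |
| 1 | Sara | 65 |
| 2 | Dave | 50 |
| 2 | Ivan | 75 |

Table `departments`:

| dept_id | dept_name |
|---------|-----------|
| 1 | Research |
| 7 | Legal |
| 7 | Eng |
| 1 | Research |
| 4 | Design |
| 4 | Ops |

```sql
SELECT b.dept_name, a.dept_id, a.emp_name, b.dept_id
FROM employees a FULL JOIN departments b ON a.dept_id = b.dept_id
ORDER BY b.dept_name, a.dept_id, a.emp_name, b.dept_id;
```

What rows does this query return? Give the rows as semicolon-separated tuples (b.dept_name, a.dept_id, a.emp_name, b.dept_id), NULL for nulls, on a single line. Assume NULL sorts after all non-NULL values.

(Design, NULL, NULL, 4); (Eng, NULL, NULL, 7); (Legal, NULL, NULL, 7); (Ops, NULL, NULL, 4); (Research, 1, Sara, 1); (Research, 1, Sara, 1); (NULL, 2, Dave, NULL); (NULL, 2, Ivan, NULL); (NULL, 3, Liam, NULL); (NULL, 6, Eve, NULL)

FULL OUTER JOIN keeps every row from both sides; unmatched rows get NULL for the other side's columns.
Matching on a.dept_id = b.dept_id.
- a row (dept_id=3): no match → kept, b columns NULL.
- a row (dept_id=6): no match → kept, b columns NULL.
- a row (dept_id=1): matches 2 b row(s) → 2 output row(s).
- a row (dept_id=2): no match → kept, b columns NULL.
- a row (dept_id=2): no match → kept, b columns NULL.
- 4 b row(s) had no a match → kept, a columns NULL.
After projecting and ordering:
b.dept_name | a.dept_id | a.emp_name | b.dept_id
Design | NULL | NULL | 4
Eng | NULL | NULL | 7
Legal | NULL | NULL | 7
Ops | NULL | NULL | 4
Research | 1 | Sara | 1
Research | 1 | Sara | 1
NULL | 2 | Dave | NULL
NULL | 2 | Ivan | NULL
NULL | 3 | Liam | NULL
NULL | 6 | Eve | NULL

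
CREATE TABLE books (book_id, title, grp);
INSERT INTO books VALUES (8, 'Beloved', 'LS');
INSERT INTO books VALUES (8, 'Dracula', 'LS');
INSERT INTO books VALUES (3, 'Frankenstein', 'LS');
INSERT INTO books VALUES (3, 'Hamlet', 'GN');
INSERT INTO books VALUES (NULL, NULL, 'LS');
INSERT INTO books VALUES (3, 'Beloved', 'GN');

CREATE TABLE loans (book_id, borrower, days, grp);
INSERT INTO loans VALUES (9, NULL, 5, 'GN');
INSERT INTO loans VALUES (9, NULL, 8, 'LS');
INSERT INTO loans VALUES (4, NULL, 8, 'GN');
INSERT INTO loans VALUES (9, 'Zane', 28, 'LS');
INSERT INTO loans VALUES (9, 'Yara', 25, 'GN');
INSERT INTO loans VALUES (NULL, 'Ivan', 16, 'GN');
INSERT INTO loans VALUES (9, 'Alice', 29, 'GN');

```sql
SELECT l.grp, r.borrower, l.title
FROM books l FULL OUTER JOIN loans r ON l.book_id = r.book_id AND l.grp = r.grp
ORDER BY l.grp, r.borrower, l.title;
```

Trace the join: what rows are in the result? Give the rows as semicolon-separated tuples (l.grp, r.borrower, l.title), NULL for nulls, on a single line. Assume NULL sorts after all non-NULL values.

(GN, NULL, Beloved); (GN, NULL, Hamlet); (LS, NULL, Beloved); (LS, NULL, Dracula); (LS, NULL, Frankenstein); (LS, NULL, NULL); (NULL, Alice, NULL); (NULL, Ivan, NULL); (NULL, Yara, NULL); (NULL, Zane, NULL); (NULL, NULL, NULL); (NULL, NULL, NULL); (NULL, NULL, NULL)

FULL OUTER JOIN keeps every row from both sides; unmatched rows get NULL for the other side's columns.
Matching on l.book_id = r.book_id AND l.grp = r.grp. A NULL in a compared column never satisfies the condition.
- l (book_id=8, grp=LS) has no partner → padded with NULL.
- l (book_id=8, grp=LS) has no partner → padded with NULL.
- l (book_id=3, grp=LS) has no partner → padded with NULL.
- l (book_id=3, grp=GN) has no partner → padded with NULL.
- l (book_id=NULL, grp=LS) has no partner → padded with NULL.
- l (book_id=3, grp=GN) has no partner → padded with NULL.
- plus 7 unmatched r row(s), each kept with NULL l columns.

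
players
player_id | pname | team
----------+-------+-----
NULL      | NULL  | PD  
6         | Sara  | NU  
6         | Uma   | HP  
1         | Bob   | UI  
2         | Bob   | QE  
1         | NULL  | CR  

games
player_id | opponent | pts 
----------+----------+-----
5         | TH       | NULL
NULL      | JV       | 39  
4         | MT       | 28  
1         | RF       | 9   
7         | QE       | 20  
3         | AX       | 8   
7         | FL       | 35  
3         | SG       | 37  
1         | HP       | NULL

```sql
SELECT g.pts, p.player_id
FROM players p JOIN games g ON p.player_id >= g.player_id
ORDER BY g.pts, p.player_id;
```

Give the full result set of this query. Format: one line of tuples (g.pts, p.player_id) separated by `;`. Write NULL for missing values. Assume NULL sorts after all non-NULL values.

INNER JOIN keeps only pairs where the ON condition holds.
Matching on p.player_id >= g.player_id. A NULL in a compared column never satisfies the condition.
- p (player_id=NULL) has no partner → excluded.
- p (player_id=6) pairs with 6 row(s) of g.
- p (player_id=6) pairs with 6 row(s) of g.
- p (player_id=1) pairs with 2 row(s) of g.
- p (player_id=2) pairs with 2 row(s) of g.
- p (player_id=1) pairs with 2 row(s) of g.

(8, 6); (8, 6); (9, 1); (9, 1); (9, 2); (9, 6); (9, 6); (28, 6); (28, 6); (37, 6); (37, 6); (NULL, 1); (NULL, 1); (NULL, 2); (NULL, 6); (NULL, 6); (NULL, 6); (NULL, 6)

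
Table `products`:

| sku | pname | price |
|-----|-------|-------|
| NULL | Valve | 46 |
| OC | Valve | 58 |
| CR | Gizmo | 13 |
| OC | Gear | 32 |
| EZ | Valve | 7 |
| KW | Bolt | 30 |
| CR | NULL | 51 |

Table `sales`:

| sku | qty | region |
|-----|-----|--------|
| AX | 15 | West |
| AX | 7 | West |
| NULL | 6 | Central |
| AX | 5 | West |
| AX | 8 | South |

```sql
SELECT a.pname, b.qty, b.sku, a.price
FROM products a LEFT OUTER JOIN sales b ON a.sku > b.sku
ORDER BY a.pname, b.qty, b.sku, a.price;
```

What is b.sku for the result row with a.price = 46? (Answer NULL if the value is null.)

LEFT JOIN keeps every row from `products`; unmatched rows get NULL for `sales`'s columns.
Matching on a.sku > b.sku. A NULL in a compared column never satisfies the condition.
- a (sku=NULL) has no partner → padded with NULL.
- a (sku=OC) pairs with 4 row(s) of b.
- a (sku=CR) pairs with 4 row(s) of b.
- a (sku=OC) pairs with 4 row(s) of b.
- a (sku=EZ) pairs with 4 row(s) of b.
- a (sku=KW) pairs with 4 row(s) of b.
- a (sku=CR) pairs with 4 row(s) of b.

NULL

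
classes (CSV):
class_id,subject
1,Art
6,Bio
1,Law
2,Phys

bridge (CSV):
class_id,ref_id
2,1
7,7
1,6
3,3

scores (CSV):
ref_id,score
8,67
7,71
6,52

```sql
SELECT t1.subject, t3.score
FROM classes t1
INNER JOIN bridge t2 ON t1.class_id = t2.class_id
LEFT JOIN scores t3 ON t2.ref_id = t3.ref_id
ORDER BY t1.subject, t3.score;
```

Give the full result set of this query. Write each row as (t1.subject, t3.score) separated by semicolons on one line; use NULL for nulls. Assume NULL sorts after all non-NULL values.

Evaluate left to right. First `classes t1 INNER JOIN bridge t2` on class_id: 3 row(s).
Then LEFT JOIN `scores t3` on ref_id: each of those 3 rows is kept; rows whose t2.ref_id has no match in t3 get NULL for t3's columns.

(Art, 52); (Law, 52); (Phys, NULL)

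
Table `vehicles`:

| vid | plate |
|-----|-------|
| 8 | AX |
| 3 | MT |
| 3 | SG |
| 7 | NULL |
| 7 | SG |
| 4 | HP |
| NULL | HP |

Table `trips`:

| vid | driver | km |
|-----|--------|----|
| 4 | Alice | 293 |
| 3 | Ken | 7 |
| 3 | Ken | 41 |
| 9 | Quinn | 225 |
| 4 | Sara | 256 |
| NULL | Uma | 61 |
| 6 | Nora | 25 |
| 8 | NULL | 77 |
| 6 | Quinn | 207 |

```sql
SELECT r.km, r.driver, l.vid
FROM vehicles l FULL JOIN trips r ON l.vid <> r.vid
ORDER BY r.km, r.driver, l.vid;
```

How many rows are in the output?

FULL OUTER JOIN keeps every row from both sides; unmatched rows get NULL for the other side's columns.
Matching on l.vid <> r.vid. A NULL in a compared column never satisfies the condition.
- vid=8: 7 matching r row(s), so 7 row(s) emitted.
- vid=3: 6 matching r row(s), so 6 row(s) emitted.
- vid=3: 6 matching r row(s), so 6 row(s) emitted.
- vid=7: 8 matching r row(s), so 8 row(s) emitted.
- vid=7: 8 matching r row(s), so 8 row(s) emitted.
- vid=4: 6 matching r row(s), so 6 row(s) emitted.
- vid=NULL: no r row matches, row kept with r columns NULL.
- 1 row(s) from r found no l partner → padded with NULL.
Total: 41 matched + 2 padded = 43 rows.

43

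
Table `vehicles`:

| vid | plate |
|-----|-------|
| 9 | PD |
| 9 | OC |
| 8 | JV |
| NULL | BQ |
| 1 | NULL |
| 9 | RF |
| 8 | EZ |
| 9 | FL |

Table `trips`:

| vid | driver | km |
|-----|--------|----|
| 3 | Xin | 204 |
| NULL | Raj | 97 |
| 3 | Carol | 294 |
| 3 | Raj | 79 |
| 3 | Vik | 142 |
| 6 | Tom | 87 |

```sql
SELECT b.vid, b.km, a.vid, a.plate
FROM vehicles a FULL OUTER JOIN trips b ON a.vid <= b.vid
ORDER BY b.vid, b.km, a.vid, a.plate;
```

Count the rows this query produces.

FULL OUTER JOIN keeps every row from both sides; unmatched rows get NULL for the other side's columns.
Matching on a.vid <= b.vid. A NULL in a compared column never satisfies the condition.
- a row (vid=9): no match → kept, b columns NULL.
- a row (vid=9): no match → kept, b columns NULL.
- a row (vid=8): no match → kept, b columns NULL.
- a row (vid=NULL): no match → kept, b columns NULL.
- a row (vid=1): matches 5 b row(s) → 5 output row(s).
- a row (vid=9): no match → kept, b columns NULL.
- a row (vid=8): no match → kept, b columns NULL.
- a row (vid=9): no match → kept, b columns NULL.
- plus 1 unmatched b row(s), each kept with NULL a columns.
Total: 5 matched + 8 padded = 13 rows.

13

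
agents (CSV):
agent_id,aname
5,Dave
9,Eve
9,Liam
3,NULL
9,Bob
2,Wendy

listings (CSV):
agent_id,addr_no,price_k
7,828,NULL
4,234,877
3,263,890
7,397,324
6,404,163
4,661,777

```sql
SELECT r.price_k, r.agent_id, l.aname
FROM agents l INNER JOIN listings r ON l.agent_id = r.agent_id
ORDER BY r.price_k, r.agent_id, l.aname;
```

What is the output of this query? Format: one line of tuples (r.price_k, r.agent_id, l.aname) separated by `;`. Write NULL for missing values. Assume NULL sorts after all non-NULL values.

INNER JOIN keeps only pairs where the ON condition holds.
Matching on l.agent_id = r.agent_id.
- l row (agent_id=5): no match → dropped.
- l row (agent_id=9): no match → dropped.
- l row (agent_id=9): no match → dropped.
- l row (agent_id=3): matches 1 r row(s) → 1 output row(s).
- l row (agent_id=9): no match → dropped.
- l row (agent_id=2): no match → dropped.
After projecting and ordering:
r.price_k | r.agent_id | l.aname
890 | 3 | NULL

(890, 3, NULL)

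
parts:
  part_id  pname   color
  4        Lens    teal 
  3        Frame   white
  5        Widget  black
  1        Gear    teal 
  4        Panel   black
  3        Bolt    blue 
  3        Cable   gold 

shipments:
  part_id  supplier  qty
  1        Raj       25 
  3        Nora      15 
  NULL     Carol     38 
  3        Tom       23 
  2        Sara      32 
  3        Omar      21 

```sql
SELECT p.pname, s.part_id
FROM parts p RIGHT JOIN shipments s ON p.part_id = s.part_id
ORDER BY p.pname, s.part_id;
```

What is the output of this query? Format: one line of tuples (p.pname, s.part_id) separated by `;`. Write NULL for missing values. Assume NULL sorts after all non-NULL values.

(Bolt, 3); (Bolt, 3); (Bolt, 3); (Cable, 3); (Cable, 3); (Cable, 3); (Frame, 3); (Frame, 3); (Frame, 3); (Gear, 1); (NULL, 2); (NULL, NULL)

RIGHT JOIN keeps every row from `shipments`; unmatched rows get NULL for `parts`'s columns.
Matching on p.part_id = s.part_id. A NULL in a compared column never satisfies the condition.
- p[0] part_id=4 → no match.
- p[1] part_id=3 → 3 match(es) in s → 3 row(s).
- p[2] part_id=5 → no match.
- p[3] part_id=1 → 1 match(es) in s → 1 row(s).
- p[4] part_id=4 → no match.
- p[5] part_id=3 → 3 match(es) in s → 3 row(s).
- p[6] part_id=3 → 3 match(es) in s → 3 row(s).
- 2 row(s) from s found no p partner → padded with NULL.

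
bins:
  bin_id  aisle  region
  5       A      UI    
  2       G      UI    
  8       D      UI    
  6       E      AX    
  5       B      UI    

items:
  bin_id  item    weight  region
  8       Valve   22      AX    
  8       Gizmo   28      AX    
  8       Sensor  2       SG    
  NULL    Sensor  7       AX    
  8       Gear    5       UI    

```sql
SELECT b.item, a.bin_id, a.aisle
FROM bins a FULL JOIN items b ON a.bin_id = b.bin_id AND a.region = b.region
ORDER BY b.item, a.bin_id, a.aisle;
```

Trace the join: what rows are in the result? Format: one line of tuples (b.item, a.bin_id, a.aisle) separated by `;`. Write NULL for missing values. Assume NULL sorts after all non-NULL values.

(Gear, 8, D); (Gizmo, NULL, NULL); (Sensor, NULL, NULL); (Sensor, NULL, NULL); (Valve, NULL, NULL); (NULL, 2, G); (NULL, 5, A); (NULL, 5, B); (NULL, 6, E)

FULL OUTER JOIN keeps every row from both sides; unmatched rows get NULL for the other side's columns.
Matching on a.bin_id = b.bin_id AND a.region = b.region. A NULL in a compared column never satisfies the condition.
Matched pairs: 1; unmatched a rows kept: 4; unmatched b rows kept: 4.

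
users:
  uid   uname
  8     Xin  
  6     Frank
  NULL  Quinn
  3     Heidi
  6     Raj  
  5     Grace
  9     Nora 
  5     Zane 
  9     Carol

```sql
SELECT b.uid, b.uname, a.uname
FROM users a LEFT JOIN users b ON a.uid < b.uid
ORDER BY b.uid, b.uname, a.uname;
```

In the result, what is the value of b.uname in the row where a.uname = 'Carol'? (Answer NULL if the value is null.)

LEFT JOIN keeps every row from `users a`; unmatched rows get NULL for `users b`'s columns.
Matching on a.uid < b.uid. A NULL in a compared column never satisfies the condition.
- a[0] uid=8 → 2 match(es) in b → 2 row(s).
- a[1] uid=6 → 3 match(es) in b → 3 row(s).
- a[2] uid=NULL → no match; kept with NULLs on the b side.
- a[3] uid=3 → 7 match(es) in b → 7 row(s).
- a[4] uid=6 → 3 match(es) in b → 3 row(s).
- a[5] uid=5 → 5 match(es) in b → 5 row(s).
- a[6] uid=9 → no match; kept with NULLs on the b side.
- a[7] uid=5 → 5 match(es) in b → 5 row(s).
- a[8] uid=9 → no match; kept with NULLs on the b side.

NULL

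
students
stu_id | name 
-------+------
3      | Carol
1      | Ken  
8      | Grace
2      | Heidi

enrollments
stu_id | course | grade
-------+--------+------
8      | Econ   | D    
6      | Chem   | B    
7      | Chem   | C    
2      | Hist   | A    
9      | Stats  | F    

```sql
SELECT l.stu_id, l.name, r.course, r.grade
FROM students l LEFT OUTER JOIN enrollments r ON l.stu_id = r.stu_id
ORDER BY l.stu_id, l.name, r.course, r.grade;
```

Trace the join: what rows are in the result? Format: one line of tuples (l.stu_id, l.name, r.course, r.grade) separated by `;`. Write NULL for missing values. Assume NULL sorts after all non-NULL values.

(1, Ken, NULL, NULL); (2, Heidi, Hist, A); (3, Carol, NULL, NULL); (8, Grace, Econ, D)

LEFT JOIN keeps every row from `students`; unmatched rows get NULL for `enrollments`'s columns.
Matching on l.stu_id = r.stu_id.
Matched pairs: 2; unmatched l rows kept: 2.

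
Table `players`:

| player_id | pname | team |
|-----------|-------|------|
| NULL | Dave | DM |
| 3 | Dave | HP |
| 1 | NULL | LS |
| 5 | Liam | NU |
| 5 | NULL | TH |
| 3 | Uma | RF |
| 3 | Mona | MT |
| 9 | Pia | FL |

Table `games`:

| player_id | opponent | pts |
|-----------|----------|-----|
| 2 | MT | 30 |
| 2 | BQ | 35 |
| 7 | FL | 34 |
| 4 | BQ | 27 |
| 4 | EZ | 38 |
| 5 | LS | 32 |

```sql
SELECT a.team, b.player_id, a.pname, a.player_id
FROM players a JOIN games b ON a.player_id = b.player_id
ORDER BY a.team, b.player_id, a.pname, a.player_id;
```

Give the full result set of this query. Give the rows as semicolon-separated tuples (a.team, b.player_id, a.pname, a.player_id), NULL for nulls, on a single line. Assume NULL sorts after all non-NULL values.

INNER JOIN keeps only pairs where the ON condition holds.
Matching on a.player_id = b.player_id. A NULL in a compared column never satisfies the condition.
- a row (player_id=NULL): no match → dropped.
- a row (player_id=3): no match → dropped.
- a row (player_id=1): no match → dropped.
- a row (player_id=5): matches 1 b row(s) → 1 output row(s).
- a row (player_id=5): matches 1 b row(s) → 1 output row(s).
- a row (player_id=3): no match → dropped.
- a row (player_id=3): no match → dropped.
- a row (player_id=9): no match → dropped.
After projecting and ordering:
a.team | b.player_id | a.pname | a.player_id
NU | 5 | Liam | 5
TH | 5 | NULL | 5

(NU, 5, Liam, 5); (TH, 5, NULL, 5)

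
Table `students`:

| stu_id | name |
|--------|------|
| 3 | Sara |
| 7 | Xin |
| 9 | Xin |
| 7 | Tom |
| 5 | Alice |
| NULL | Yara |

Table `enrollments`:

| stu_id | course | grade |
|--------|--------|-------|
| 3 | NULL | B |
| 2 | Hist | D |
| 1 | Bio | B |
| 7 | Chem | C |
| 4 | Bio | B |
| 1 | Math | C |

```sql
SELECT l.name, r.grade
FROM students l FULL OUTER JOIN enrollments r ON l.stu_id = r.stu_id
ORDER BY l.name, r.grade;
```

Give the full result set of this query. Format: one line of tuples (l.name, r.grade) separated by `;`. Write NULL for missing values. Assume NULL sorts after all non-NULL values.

FULL OUTER JOIN keeps every row from both sides; unmatched rows get NULL for the other side's columns.
Matching on l.stu_id = r.stu_id. A NULL in a compared column never satisfies the condition.
Matched pairs: 3; unmatched l rows kept: 3; unmatched r rows kept: 4.

(Alice, NULL); (Sara, B); (Tom, C); (Xin, C); (Xin, NULL); (Yara, NULL); (NULL, B); (NULL, B); (NULL, C); (NULL, D)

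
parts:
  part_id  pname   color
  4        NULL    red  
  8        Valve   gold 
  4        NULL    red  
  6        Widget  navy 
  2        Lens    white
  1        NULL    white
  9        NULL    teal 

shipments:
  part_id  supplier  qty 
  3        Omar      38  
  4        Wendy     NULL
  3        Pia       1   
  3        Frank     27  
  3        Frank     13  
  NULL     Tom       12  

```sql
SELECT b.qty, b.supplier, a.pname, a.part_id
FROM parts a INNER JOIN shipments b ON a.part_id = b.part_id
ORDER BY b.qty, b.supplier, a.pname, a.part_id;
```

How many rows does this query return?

2

INNER JOIN keeps only pairs where the ON condition holds.
Matching on a.part_id = b.part_id. A NULL in a compared column never satisfies the condition.
- a[0] part_id=4 → 1 match(es) in b → 1 row(s).
- a[1] part_id=8 → no match; dropped.
- a[2] part_id=4 → 1 match(es) in b → 1 row(s).
- a[3] part_id=6 → no match; dropped.
- a[4] part_id=2 → no match; dropped.
- a[5] part_id=1 → no match; dropped.
- a[6] part_id=9 → no match; dropped.
Total: 2 rows.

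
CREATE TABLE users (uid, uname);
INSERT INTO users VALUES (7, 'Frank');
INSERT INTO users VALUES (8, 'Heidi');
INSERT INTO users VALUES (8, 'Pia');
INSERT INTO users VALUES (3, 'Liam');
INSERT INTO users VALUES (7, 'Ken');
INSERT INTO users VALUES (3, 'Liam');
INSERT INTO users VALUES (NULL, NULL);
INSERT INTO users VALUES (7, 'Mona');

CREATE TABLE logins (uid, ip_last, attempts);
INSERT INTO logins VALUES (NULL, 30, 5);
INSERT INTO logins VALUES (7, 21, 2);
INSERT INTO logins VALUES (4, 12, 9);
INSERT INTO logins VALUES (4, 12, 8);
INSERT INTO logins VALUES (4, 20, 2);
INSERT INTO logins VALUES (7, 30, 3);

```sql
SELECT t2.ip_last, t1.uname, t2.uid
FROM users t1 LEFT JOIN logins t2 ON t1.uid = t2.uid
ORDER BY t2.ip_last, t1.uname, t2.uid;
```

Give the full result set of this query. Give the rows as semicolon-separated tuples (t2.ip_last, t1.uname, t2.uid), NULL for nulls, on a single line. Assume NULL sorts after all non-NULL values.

(21, Frank, 7); (21, Ken, 7); (21, Mona, 7); (30, Frank, 7); (30, Ken, 7); (30, Mona, 7); (NULL, Heidi, NULL); (NULL, Liam, NULL); (NULL, Liam, NULL); (NULL, Pia, NULL); (NULL, NULL, NULL)

LEFT JOIN keeps every row from `users`; unmatched rows get NULL for `logins`'s columns.
Matching on t1.uid = t2.uid. A NULL in a compared column never satisfies the condition.
Matched pairs: 6; unmatched t1 rows kept: 5.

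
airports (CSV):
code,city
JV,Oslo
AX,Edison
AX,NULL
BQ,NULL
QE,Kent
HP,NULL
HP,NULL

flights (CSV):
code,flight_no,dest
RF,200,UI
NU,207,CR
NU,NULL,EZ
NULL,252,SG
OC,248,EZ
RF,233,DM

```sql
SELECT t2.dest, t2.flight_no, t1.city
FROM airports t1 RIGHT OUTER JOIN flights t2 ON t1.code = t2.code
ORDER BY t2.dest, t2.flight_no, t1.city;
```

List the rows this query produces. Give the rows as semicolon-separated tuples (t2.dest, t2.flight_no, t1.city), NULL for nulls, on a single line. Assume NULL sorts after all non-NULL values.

(CR, 207, NULL); (DM, 233, NULL); (EZ, 248, NULL); (EZ, NULL, NULL); (SG, 252, NULL); (UI, 200, NULL)

RIGHT JOIN keeps every row from `flights`; unmatched rows get NULL for `airports`'s columns.
Matching on t1.code = t2.code. A NULL in a compared column never satisfies the condition.
- t1[0] code=JV → no match.
- t1[1] code=AX → no match.
- t1[2] code=AX → no match.
- t1[3] code=BQ → no match.
- t1[4] code=QE → no match.
- t1[5] code=HP → no match.
- t1[6] code=HP → no match.
- 6 row(s) from t2 found no t1 partner → padded with NULL.
After projecting and ordering:
t2.dest | t2.flight_no | t1.city
CR | 207 | NULL
DM | 233 | NULL
EZ | 248 | NULL
EZ | NULL | NULL
SG | 252 | NULL
UI | 200 | NULL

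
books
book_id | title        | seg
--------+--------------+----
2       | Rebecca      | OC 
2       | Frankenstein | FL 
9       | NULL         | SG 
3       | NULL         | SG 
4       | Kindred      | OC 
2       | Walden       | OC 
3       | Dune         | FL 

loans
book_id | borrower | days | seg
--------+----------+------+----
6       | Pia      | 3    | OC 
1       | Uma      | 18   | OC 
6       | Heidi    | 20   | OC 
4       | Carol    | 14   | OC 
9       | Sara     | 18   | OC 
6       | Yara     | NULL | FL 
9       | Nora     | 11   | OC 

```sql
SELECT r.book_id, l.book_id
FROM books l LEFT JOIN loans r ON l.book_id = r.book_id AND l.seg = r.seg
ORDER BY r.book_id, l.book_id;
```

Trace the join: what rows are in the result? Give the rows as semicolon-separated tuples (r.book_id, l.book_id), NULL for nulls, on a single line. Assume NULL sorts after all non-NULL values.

LEFT JOIN keeps every row from `books`; unmatched rows get NULL for `loans`'s columns.
Matching on l.book_id = r.book_id AND l.seg = r.seg.
Matched pairs: 1; unmatched l rows kept: 6.

(4, 4); (NULL, 2); (NULL, 2); (NULL, 2); (NULL, 3); (NULL, 3); (NULL, 9)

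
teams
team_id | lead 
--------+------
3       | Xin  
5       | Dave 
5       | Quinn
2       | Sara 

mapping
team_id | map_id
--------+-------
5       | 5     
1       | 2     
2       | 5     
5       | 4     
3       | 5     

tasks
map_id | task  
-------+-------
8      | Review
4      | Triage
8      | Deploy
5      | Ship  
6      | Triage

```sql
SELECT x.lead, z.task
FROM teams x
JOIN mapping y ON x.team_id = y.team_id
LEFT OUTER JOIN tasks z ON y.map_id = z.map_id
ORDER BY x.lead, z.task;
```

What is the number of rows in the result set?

6

Joins associate left-to-right: teams INNER JOIN mapping on team_id gives 6 intermediate row(s).
Then LEFT JOIN `tasks z` on map_id: each of those 6 rows is kept; rows whose y.map_id has no match in z get NULL for z's columns.
Result: 6 row(s).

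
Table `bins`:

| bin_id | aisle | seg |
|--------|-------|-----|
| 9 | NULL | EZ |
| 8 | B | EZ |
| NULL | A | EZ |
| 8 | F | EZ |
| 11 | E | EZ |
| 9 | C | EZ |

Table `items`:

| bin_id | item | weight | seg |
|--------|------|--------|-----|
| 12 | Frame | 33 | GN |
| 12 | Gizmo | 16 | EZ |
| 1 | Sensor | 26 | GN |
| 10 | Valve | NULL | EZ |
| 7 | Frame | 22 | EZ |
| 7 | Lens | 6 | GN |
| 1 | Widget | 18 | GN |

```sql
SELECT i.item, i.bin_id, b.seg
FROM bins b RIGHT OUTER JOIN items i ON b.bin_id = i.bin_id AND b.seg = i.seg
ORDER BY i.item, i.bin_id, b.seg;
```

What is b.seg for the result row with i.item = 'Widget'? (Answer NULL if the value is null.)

NULL

RIGHT JOIN keeps every row from `items`; unmatched rows get NULL for `bins`'s columns.
Matching on b.bin_id = i.bin_id AND b.seg = i.seg. A NULL in a compared column never satisfies the condition.
- b (bin_id=9, seg=EZ) has no partner in i.
- b (bin_id=8, seg=EZ) has no partner in i.
- b (bin_id=NULL, seg=EZ) has no partner in i.
- b (bin_id=8, seg=EZ) has no partner in i.
- b (bin_id=11, seg=EZ) has no partner in i.
- b (bin_id=9, seg=EZ) has no partner in i.
- 7 i row(s) had no b match → kept, b columns NULL.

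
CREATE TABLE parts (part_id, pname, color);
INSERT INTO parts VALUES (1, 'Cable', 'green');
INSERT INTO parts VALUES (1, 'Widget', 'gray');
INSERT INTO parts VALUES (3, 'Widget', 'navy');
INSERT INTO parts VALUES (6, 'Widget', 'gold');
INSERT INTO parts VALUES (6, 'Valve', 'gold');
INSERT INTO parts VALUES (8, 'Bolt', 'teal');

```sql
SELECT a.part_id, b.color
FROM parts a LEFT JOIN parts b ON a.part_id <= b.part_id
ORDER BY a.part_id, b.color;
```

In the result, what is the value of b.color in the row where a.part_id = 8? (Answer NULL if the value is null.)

LEFT JOIN keeps every row from `parts a`; unmatched rows get NULL for `parts b`'s columns.
Matching on a.part_id <= b.part_id.
Matched pairs: 23; unmatched a rows kept: 0.

teal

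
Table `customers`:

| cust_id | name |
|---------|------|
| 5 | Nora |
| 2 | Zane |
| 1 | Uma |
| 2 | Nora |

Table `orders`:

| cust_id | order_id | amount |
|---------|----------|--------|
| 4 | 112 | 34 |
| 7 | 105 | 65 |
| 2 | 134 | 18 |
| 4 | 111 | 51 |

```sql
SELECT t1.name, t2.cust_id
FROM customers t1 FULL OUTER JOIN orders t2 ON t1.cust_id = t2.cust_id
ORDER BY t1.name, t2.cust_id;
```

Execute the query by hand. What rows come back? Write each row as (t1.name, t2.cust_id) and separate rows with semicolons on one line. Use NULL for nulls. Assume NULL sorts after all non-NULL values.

FULL OUTER JOIN keeps every row from both sides; unmatched rows get NULL for the other side's columns.
Matching on t1.cust_id = t2.cust_id.
Matched pairs: 2; unmatched t1 rows kept: 2; unmatched t2 rows kept: 3.

(Nora, 2); (Nora, NULL); (Uma, NULL); (Zane, 2); (NULL, 4); (NULL, 4); (NULL, 7)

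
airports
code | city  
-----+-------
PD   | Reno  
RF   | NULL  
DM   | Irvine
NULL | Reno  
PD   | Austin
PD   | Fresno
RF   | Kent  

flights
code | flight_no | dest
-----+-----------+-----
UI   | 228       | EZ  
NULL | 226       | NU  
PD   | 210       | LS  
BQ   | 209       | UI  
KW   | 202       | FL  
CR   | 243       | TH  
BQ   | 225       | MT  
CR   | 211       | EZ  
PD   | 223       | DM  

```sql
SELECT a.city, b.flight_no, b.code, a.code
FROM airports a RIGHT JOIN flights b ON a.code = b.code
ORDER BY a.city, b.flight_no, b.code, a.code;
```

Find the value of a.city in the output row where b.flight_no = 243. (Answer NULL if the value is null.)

RIGHT JOIN keeps every row from `flights`; unmatched rows get NULL for `airports`'s columns.
Matching on a.code = b.code. A NULL in a compared column never satisfies the condition.
- a[0] code=PD → 2 match(es) in b → 2 row(s).
- a[1] code=RF → no match.
- a[2] code=DM → no match.
- a[3] code=NULL → no match.
- a[4] code=PD → 2 match(es) in b → 2 row(s).
- a[5] code=PD → 2 match(es) in b → 2 row(s).
- a[6] code=RF → no match.
- plus 7 unmatched b row(s), each kept with NULL a columns.

NULL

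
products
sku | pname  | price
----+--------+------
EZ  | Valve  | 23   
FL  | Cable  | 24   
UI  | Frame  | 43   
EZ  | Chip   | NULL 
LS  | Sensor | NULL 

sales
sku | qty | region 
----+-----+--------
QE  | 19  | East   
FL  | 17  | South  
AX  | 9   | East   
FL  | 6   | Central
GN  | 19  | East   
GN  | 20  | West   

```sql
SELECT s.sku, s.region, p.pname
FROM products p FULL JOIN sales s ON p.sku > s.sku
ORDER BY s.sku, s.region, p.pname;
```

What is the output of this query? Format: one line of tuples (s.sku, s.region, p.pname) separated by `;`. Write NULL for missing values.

FULL OUTER JOIN keeps every row from both sides; unmatched rows get NULL for the other side's columns.
Matching on p.sku > s.sku.
Matched pairs: 14; unmatched p rows kept: 0; unmatched s rows kept: 0.

(AX, East, Cable); (AX, East, Chip); (AX, East, Frame); (AX, East, Sensor); (AX, East, Valve); (FL, Central, Frame); (FL, Central, Sensor); (FL, South, Frame); (FL, South, Sensor); (GN, East, Frame); (GN, East, Sensor); (GN, West, Frame); (GN, West, Sensor); (QE, East, Frame)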